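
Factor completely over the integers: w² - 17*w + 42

(w - 14)*(w - 3)

Two integers with product 42 and sum -17 are -3 and -14.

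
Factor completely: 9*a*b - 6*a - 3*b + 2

Group as (9*a*b - 6*a) + (-3*b + 2) = 3*a*(3*b - 2) - (3*b - 2).
Both groups share the factor (3*b - 2).

(3*a - 1)*(3*b - 2)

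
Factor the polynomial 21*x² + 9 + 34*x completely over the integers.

Need a pair with product 21·9 = 189 and sum 34: that's 27 and 7.
Split the middle term: 21*x² + 27*x + 7*x + 9 = 3*x*(7*x + 9) + (7*x + 9).

(3*x + 1)*(7*x + 9)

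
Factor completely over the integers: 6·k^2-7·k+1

(6·k-1)·(k-1)

Need a pair with product 6·1 = 6 and sum -7: that's -1 and -6.
Split the middle term: 6·k^2-k - 6·k+1 = k·(6·k-1) - (6·k-1).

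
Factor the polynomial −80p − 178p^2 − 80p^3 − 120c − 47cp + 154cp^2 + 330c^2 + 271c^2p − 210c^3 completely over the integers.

−(14c − 5p − 8)(3c + 2p)(5c − 8p − 5)

Group: 5c(−42c^2 − 13cp + 24c + 10p^2 + 16p) + (−8p − 5)(−42c^2 − 13cp + 24c + 10p^2 + 16p); both groups contain (−42c^2 − 13cp + 24c + 10p^2 + 16p), so (5c − 8p − 5) is a factor with cofactor −42c^2 − 13cp + 24c + 10p^2 + 16p.
The cofactor groups again: −42c^2 − 13cp + 24c + 10p^2 + 16p = −3c(14c − 5p − 8) − 2p(14c − 5p − 8); both groups contain (14c − 5p − 8), giving −(3c + 2p)(14c − 5p − 8).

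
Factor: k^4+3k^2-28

(k+2)(k-2)(k^2+7)

Substitute u = k^2 to get a quadratic in u, then factor.
k^2+7 is irreducible over ℤ (always positive, so no real roots).
k^2-4 is a difference of squares.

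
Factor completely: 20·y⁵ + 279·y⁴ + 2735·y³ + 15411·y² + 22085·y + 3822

(4·y + 7)·(5·y + 1)·(y + 7)·(y² + 5·y + 78)

Testing divisors of the constant over divisors of the leading coefficient, y = −7 is a root, so (y + 7) is a factor; dividing leaves 20·y⁴ + 139·y³ + 1762·y² + 3077·y + 546.
Then y = −7/4 is a root, so (4·y + 7) is a factor; dividing leaves 5·y³ + 26·y² + 395·y + 78.
Next, y = −1/5 is a root, so (5·y + 1) divides it; the quotient is y² + 5·y + 78.
The quadratic y² + 5·y + 78 has discriminant −287 < 0 and is irreducible over ℤ.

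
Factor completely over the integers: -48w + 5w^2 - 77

(5w + 7)(w - 11)

Need a pair with product 5·(-77) = -385 and sum -48: that's -55 and 7.
Split the middle term: 5w^2 - 55w + 7w - 77 = 5w(w - 11) + 7(w - 11).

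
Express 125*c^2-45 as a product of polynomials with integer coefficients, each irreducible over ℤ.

Factor out 5, leaving 25*c^2-9, which is a difference of two squares.

5*(5*c+3)*(5*c-3)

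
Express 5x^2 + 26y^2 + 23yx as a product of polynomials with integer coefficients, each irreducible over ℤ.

(13y + 5x)(2y + x)

Group: 13y(2y + x) + 5x(2y + x); both groups contain (2y + x).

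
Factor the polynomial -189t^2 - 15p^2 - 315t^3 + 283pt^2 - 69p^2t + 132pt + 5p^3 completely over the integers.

Group: p(5p^2 - 34pt - 15p + 45t^2 + 27t) - 7t(5p^2 - 34pt - 15p + 45t^2 + 27t); both groups contain (5p^2 - 34pt - 15p + 45t^2 + 27t), so (p - 7t) is a factor with cofactor 5p^2 - 34pt - 15p + 45t^2 + 27t.
The cofactor groups again: 5p^2 - 34pt - 15p + 45t^2 + 27t = p(5p - 9t) + (-5t - 3)(5p - 9t); both groups contain (5p - 9t), giving (p - 5t - 3)(5p - 9t).

(5p - 9t)(p - 5t - 3)(p - 7t)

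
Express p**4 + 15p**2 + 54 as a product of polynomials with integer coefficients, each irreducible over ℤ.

Substitute u = p**2 to get a quadratic in u, then factor.
p**2 + 6 is irreducible over ℤ (always positive, so no real roots).
p**2 + 9 is irreducible over ℤ (sum of squares).

(p**2 + 6)(p**2 + 9)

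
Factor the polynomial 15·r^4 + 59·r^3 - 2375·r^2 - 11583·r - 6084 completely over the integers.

(3·r + 13)·(5·r + 3)·(r + 12)·(r - 13)

By the rational root theorem, r = -12 is a root, so (r + 12) divides it; the quotient is 15·r^3 - 121·r^2 - 923·r - 507.
Continuing, r = -3/5 is a root, so (5·r + 3) divides it; the quotient is 3·r^2 - 26·r - 169.
The remaining quadratic factors as (3·r + 13)(r - 13).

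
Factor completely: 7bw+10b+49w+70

Group as (7bw+10b) + (49w+70) = b(7w+10) + 7(7w+10).
Both groups share the factor (7w+10).

(7w+10)(b+7)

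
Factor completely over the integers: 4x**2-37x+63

Need a pair with product 4·63 = 252 and sum -37: that's -28 and -9.
Split the middle term: 4x**2-28x - 9x+63 = 4x(x-7) - 9(x-7).

(4x-9)(x-7)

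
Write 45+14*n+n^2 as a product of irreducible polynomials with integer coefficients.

Two integers with product 45 and sum 14 are 9 and 5.

(n+5)*(n+9)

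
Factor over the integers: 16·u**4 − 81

(2·u + 3)·(2·u − 3)·(4·u**2 + 9)

Write as (4·u**2)² − (9)², then factor 4·u**2 − 9 once more.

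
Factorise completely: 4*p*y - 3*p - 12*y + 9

(4*y - 3)*(p - 3)

Group as (4*p*y - 3*p) + (-12*y + 9) = p*(4*y - 3) - 3*(4*y - 3).
Both groups share the factor (4*y - 3).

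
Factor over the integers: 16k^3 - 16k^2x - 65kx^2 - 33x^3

(4k + 3x)(4k - 11x)(k + x)

Group: k(16k^2 - 32kx - 33x^2) + x(16k^2 - 32kx - 33x^2); both groups contain (16k^2 - 32kx - 33x^2), so (k + x) is a factor with cofactor 16k^2 - 32kx - 33x^2.
The cofactor groups again: 16k^2 - 32kx - 33x^2 = 4k(4k + 3x) - 11x(4k + 3x); both groups contain (4k + 3x), giving (4k - 11x)(4k + 3x).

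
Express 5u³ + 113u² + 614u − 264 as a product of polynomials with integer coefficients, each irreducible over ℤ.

Trying the rational-root candidates, u = 2/5 is a root, giving the factor (5u − 2) and quotient u² + 23u + 132.
The remaining quadratic factors as (u + 12)(u + 11).

(5u − 2)(u + 11)(u + 12)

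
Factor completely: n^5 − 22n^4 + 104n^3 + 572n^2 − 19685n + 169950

(n + 10)(n − 11)(n − 15)(n^2 − 6n + 103)

Trying the rational-root candidates, n = −10 is a root, so (n + 10) is a factor; dividing leaves n^4 − 32n^3 + 424n^2 − 3668n + 16995.
Next, n = 11 is a root, so (n − 11) divides it; the quotient is n^3 − 21n^2 + 193n − 1545.
Continuing, n = 15 is a root, giving the factor (n − 15) and quotient n^2 − 6n + 103.
The quadratic n^2 − 6n + 103 has discriminant −376 < 0 and is irreducible over ℤ.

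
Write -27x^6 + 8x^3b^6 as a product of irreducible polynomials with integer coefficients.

-x^3(3x - 2b^2)(9x^2 + 6xb^2 + 4b^4)

Every term has a factor of x^3; factoring it out leaves -27x^3 + 8b^6.
Recognize a difference of cubes with the parts 2b^2 and 3x.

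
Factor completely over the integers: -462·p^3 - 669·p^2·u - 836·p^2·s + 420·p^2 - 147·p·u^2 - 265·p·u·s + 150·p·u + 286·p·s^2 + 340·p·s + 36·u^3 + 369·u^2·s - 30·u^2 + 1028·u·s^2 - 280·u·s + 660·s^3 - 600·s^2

Group: 7·p·(-66·p^2 - 105·p·u - 176·p·s + 60·p - 36·u^2 - 153·u·s + 30·u - 110·s^2 + 100·s) + (-u - 6·s)·(-66·p^2 - 105·p·u - 176·p·s + 60·p - 36·u^2 - 153·u·s + 30·u - 110·s^2 + 100·s); both groups contain (-66·p^2 - 105·p·u - 176·p·s + 60·p - 36·u^2 - 153·u·s + 30·u - 110·s^2 + 100·s), so (7·p - u - 6·s) is a factor with cofactor -66·p^2 - 105·p·u - 176·p·s + 60·p - 36·u^2 - 153·u·s + 30·u - 110·s^2 + 100·s.
The cofactor groups again: -66·p^2 - 105·p·u - 176·p·s + 60·p - 36·u^2 - 153·u·s + 30·u - 110·s^2 + 100·s = -11·p·(6·p + 3·u + 10·s) + (-12·u - 11·s + 10)·(6·p + 3·u + 10·s); both groups contain (6·p + 3·u + 10·s), giving -(11·p + 12·u + 11·s - 10)·(6·p + 3·u + 10·s).

-(11·p + 12·u + 11·s - 10)·(6·p + 3·u + 10·s)·(7·p - u - 6·s)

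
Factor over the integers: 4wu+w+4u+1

(4u+1)(w+1)

Group as (4wu+w) + (4u+1) = w(4u+1) + (4u+1).
Both groups share the factor (4u+1).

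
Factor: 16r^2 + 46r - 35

(2r + 7)(8r - 5)

Need a pair with product 16·(-35) = -560 and sum 46: that's 56 and -10.
Split the middle term: 16r^2 + 56r - 10r - 35 = 8r(2r + 7) - 5(2r + 7).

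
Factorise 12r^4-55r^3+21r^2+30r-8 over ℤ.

(3r+2)(4r-1)(r-1)(r-4)

By the rational root theorem, r = 1/4 is a root, so (4r-1) divides it; the quotient is 3r^3-13r^2+2r+8.
Continuing, r = 1 is a root, so (r-1) divides it; the quotient is 3r^2-10r-8.
The remaining quadratic factors as (3r+2)(r-4).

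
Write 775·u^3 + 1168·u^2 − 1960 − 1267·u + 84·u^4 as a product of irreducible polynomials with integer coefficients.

Trying the rational-root candidates, u = 5/4 is a root, so (4·u − 5) is a factor; dividing leaves 21·u^3 + 220·u^2 + 567·u + 392.
Next, u = −8/7 is a root, giving the factor (7·u + 8) and quotient 3·u^2 + 28·u + 49.
The remaining quadratic factors as (u + 7)(3·u + 7).

(3·u + 7)·(4·u − 5)·(7·u + 8)·(u + 7)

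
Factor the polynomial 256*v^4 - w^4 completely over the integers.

(4*v + w)*(4*v - w)*(16*v^2 + w^2)

Write as (16*v^2)² − (w^2)², then factor 16*v^2 - w^2 once more.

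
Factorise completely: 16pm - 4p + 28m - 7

(4m - 1)(4p + 7)

Group as (16pm - 4p) + (28m - 7) = 4p(4m - 1) + 7(4m - 1).
Both groups share the factor (4m - 1).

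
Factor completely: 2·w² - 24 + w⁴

Substitute u = w² to get a quadratic in u, then factor.
w² + 6 is irreducible over ℤ (always positive, so no real roots).
w² - 4 is a difference of squares.

(w + 2)·(w - 2)·(w² + 6)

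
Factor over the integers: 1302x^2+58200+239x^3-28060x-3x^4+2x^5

By the rational root theorem, x = 6 is a root, giving the factor (x-6) and quotient 2x^4+9x^3+293x^2+3060x-9700.
Continuing, x = -10 is a root, so (x+10) divides it; the quotient is 2x^3-11x^2+403x-970.
Then x = 5/2 is a root, so (2x-5) is a factor; dividing leaves x^2-3x+194.
The quadratic x^2-3x+194 has discriminant -767 < 0 and is irreducible over ℤ.

(2x-5)(x+10)(x-6)(x^2-3x+194)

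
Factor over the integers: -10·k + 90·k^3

Every term has a factor of 10·k. Then 9·k^2 - 1 = (3·k)² − (1)².

10·k·(3·k + 1)·(3·k - 1)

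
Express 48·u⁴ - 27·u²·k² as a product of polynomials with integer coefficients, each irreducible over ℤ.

Pull out the common factor 3·u²; 16·u² - 9·k² is a difference of squares.

3·u²·(4·u - 3·k)·(4·u + 3·k)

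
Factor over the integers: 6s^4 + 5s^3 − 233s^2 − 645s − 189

Testing divisors of the constant over divisors of the leading coefficient, s = 7 is a root, so (s − 7) is a factor; dividing leaves 6s^3 + 47s^2 + 96s + 27.
Then s = −9/2 is a root, so (2s + 9) divides it; the quotient is 3s^2 + 10s + 3.
The remaining quadratic factors as (3s + 1)(s + 3).

(2s + 9)(3s + 1)(s + 3)(s − 7)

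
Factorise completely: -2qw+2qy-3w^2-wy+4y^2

Group: -2q(w-y) + (-3w-4y)(w-y); both groups contain (w-y).

-(2q+3w+4y)(w-y)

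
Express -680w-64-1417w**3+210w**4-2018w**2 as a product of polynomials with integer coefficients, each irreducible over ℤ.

Among the possible rational roots, w = -4/5 is a root, giving the factor (5w+4) and quotient 42w**3-317w**2-150w-16.
Continuing, w = -2/7 is a root, so (7w+2) divides it; the quotient is 6w**2-47w-8.
The remaining quadratic factors as (w-8)(6w+1).

(5w+4)(6w+1)(7w+2)(w-8)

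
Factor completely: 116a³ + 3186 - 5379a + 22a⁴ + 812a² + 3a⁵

(3a - 2)(a + 9)(a - 3)(a² + 2a + 59)

Among the possible rational roots, a = 2/3 is a root, giving the factor (3a - 2) and quotient a⁴ + 8a³ + 44a² + 300a - 1593.
Continuing, a = -9 is a root, so (a + 9) is a factor; dividing leaves a³ - a² + 53a - 177.
Continuing, a = 3 is a root, giving the factor (a - 3) and quotient a² + 2a + 59.
The quadratic a² + 2a + 59 has discriminant -232 < 0 and is irreducible over ℤ.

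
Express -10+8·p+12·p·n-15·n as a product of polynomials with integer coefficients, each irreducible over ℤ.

Group as (12·p·n+8·p) + (-15·n-10) = 4·p·(3·n+2) - 5·(3·n+2).
Both groups share the factor (3·n+2).

(3·n+2)·(4·p-5)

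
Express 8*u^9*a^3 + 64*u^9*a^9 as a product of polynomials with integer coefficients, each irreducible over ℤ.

Factor out 8*u^9*a^3 first: what remains is 8*a^6 + 1.
Recognize a sum of cubes with the parts 1 and 2*a^2.

8*a^3*u^9*(2*a^2 + 1)*(4*a^4 - 2*a^2 + 1)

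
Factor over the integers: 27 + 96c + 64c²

(8c + 3)(8c + 9)

Need a pair with product 64·27 = 1728 and sum 96: that's 24 and 72.
Split the middle term: 64c² + 24c + 72c + 27 = 8c(8c + 3) + 9(8c + 3).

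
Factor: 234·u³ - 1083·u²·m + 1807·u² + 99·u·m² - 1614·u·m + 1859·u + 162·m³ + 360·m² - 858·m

(13·u - 6·m)·(2·u - 9·m + 13)·(9·u + 3·m + 11)

Group: 13·u·(18·u² - 75·u·m + 139·u - 27·m² - 60·m + 143) - 6·m·(18·u² - 75·u·m + 139·u - 27·m² - 60·m + 143); both groups contain (18·u² - 75·u·m + 139·u - 27·m² - 60·m + 143), so (13·u - 6·m) is a factor with cofactor 18·u² - 75·u·m + 139·u - 27·m² - 60·m + 143.
The cofactor groups again: 18·u² - 75·u·m + 139·u - 27·m² - 60·m + 143 = 2·u·(9·u + 3·m + 11) + (-9·m + 13)·(9·u + 3·m + 11); both groups contain (9·u + 3·m + 11), giving (2·u - 9·m + 13)·(9·u + 3·m + 11).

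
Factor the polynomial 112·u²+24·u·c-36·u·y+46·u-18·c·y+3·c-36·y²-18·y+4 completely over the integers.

Group: 8·u·(14·u+3·c+6·y+4) + (-6·y+1)·(14·u+3·c+6·y+4); both groups contain (14·u+3·c+6·y+4).

(14·u+3·c+6·y+4)·(8·u-6·y+1)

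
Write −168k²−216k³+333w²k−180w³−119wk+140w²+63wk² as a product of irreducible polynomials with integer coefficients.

Group: 5w(−36w²+9wk+28w+27k²+21k) − 8k(−36w²+9wk+28w+27k²+21k); both groups contain (−36w²+9wk+28w+27k²+21k), so (5w−8k) is a factor with cofactor −36w²+9wk+28w+27k²+21k.
The cofactor groups again: −36w²+9wk+28w+27k²+21k = −4w(9w−9k−7) − 3k(9w−9k−7); both groups contain (9w−9k−7), giving −(4w+3k)(9w−9k−7).

−(5w−8k)(9w−9k−7)(4w+3k)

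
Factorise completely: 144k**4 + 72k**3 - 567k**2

9k**2(4k + 9)(4k - 7)

Pull out the common factor 9k**2, then factor the remaining trinomial.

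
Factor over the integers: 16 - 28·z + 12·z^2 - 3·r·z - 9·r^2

Group: -3·r·(3·r + 4·z - 4) + (3·z - 4)·(3·r + 4·z - 4); both groups contain (3·r + 4·z - 4).

-(3·r + 4·z - 4)·(3·r - 3·z + 4)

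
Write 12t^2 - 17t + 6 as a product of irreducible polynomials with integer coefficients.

Need a pair with product 12·6 = 72 and sum -17: that's -9 and -8.
Split the middle term: 12t^2 - 9t - 8t + 6 = 3t(4t - 3) - 2(4t - 3).

(3t - 2)(4t - 3)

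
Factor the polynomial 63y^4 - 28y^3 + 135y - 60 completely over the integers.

(9y - 4)(7y^3 + 15)

Group as (63y^4 + 135y) + (-28y^3 - 60) = 9y(7y^3 + 15) - 4(7y^3 + 15).
Both groups share the factor (7y^3 + 15).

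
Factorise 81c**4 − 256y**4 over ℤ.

Write as (9c**2)² − (16y**2)², then factor 9c**2 − 16y**2 once more.

(3c + 4y)(3c − 4y)(9c**2 + 16y**2)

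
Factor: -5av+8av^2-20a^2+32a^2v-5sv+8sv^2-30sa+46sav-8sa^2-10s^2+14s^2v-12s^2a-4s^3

-(2s-8v+5)(2s+4a+v)(s+a)

Group: 2s(-2s^2-6sa-sv-4a^2-av) + (-8v+5)(-2s^2-6sa-sv-4a^2-av); both groups contain (-2s^2-6sa-sv-4a^2-av), so (2s-8v+5) is a factor with cofactor -2s^2-6sa-sv-4a^2-av.
The cofactor groups again: -2s^2-6sa-sv-4a^2-av = -2s(s+a) + (-4a-v)(s+a); both groups contain (s+a), giving -(2s+4a+v)(s+a).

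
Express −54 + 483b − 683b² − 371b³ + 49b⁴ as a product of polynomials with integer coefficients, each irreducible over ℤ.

Trying the rational-root candidates, b = 9 is a root, so (b − 9) is a factor; dividing leaves 49b³ + 70b² − 53b + 6.
Then b = 3/7 is a root, so (7b − 3) divides it; the quotient is 7b² + 13b − 2.
The remaining quadratic factors as (b + 2)(7b − 1).

(7b − 1)(7b − 3)(b + 2)(b − 9)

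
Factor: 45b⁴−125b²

Every term has a factor of 5b². Then 9b²−25 = (3b)² − (5)².

5b²(3b+5)(3b−5)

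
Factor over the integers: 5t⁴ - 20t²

Every term has a factor of 5t². Then t² - 4 = (t)² − (2)².

5t²(t + 2)(t - 2)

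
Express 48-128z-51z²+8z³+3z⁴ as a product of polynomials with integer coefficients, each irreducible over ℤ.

(3z-1)(z+3)(z+4)(z-4)

Among the possible rational roots, z = 4 is a root, giving the factor (z-4) and quotient 3z³+20z²+29z-12.
Continuing, z = 1/3 is a root, so (3z-1) is a factor; dividing leaves z²+7z+12.
The remaining quadratic factors as (z+3)(z+4).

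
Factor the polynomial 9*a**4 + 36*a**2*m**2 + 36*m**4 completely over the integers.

Pull out the common factor 9, leaving a**4 + 4*a**2*m**2 + 4*m**4.
Recognize a perfect-square trinomial with the parts a**2 and 2*m**2.

9*(a**2 + 2*m**2)**2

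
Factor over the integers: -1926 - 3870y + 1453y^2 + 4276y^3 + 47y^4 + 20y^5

(4y + 3)(5y + 3)(y - 1)(y^2 + 2y + 214)

Among the possible rational roots, y = -3/5 is a root, so (5y + 3) is a factor; dividing leaves 4y^4 + 7y^3 + 851y^2 - 220y - 642.
Continuing, y = 1 is a root, so (y - 1) divides it; the quotient is 4y^3 + 11y^2 + 862y + 642.
Continuing, y = -3/4 is a root, giving the factor (4y + 3) and quotient y^2 + 2y + 214.
The quadratic y^2 + 2y + 214 has discriminant -852 < 0 and is irreducible over ℤ.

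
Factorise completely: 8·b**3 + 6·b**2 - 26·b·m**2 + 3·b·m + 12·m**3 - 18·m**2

Group: 4·b·(2·b**2 + b·m - 6·m**2) + (-2·m + 3)·(2·b**2 + b·m - 6·m**2); both groups contain (2·b**2 + b·m - 6·m**2), so (4·b - 2·m + 3) is a factor with cofactor 2·b**2 + b·m - 6·m**2.
The cofactor groups again: 2·b**2 + b·m - 6·m**2 = b·(2·b - 3·m) + 2·m·(2·b - 3·m); both groups contain (2·b - 3·m), giving (b + 2·m)·(2·b - 3·m).

(2·b - 3·m)·(4·b - 2·m + 3)·(b + 2·m)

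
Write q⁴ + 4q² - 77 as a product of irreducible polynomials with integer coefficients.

Substitute u = q² to get a quadratic in u, then factor.
q² - 7 is irreducible over ℤ (7 is not a perfect square).
q² + 11 is irreducible over ℤ (always positive, so no real roots).

(q² + 11)(q² - 7)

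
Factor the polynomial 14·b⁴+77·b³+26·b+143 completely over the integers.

(2·b+11)·(7·b³+13)

Group as (14·b⁴+26·b) + (77·b³+143) = 2·b·(7·b³+13) + 11·(7·b³+13).
Both groups share the factor (7·b³+13).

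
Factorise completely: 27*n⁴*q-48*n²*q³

Pull out the common factor 3*n²*q; 9*n²-16*q² is a difference of squares.

3*n²*q*(3*n+4*q)*(3*n-4*q)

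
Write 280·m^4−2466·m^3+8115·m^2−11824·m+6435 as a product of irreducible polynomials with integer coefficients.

Among the possible rational roots, m = 13/7 is a root, so (7·m−13) is a factor; dividing leaves 40·m^3−278·m^2+643·m−495.
Continuing, m = 5/2 is a root, so (2·m−5) divides it; the quotient is 20·m^2−89·m+99.
The remaining quadratic factors as (4·m−9)(5·m−11).

(2·m−5)·(4·m−9)·(5·m−11)·(7·m−13)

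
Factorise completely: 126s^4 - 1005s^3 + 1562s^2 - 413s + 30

Among the possible rational roots, s = 1/7 is a root, so (7s - 1) is a factor; dividing leaves 18s^3 - 141s^2 + 203s - 30.
Next, s = 5/3 is a root, so (3s - 5) divides it; the quotient is 6s^2 - 37s + 6.
The remaining quadratic factors as (6s - 1)(s - 6).

(3s - 5)(6s - 1)(7s - 1)(s - 6)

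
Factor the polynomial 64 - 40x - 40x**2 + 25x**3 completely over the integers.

Group as (25x**3 - 40x) + (-40x**2 + 64) = 5x(5x**2 - 8) - 8(5x**2 - 8).
Both groups share the factor (5x**2 - 8).

(5x - 8)(5x**2 - 8)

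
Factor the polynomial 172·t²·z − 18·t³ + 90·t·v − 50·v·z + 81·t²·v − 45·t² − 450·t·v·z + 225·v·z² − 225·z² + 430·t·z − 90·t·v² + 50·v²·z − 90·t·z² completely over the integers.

−(2·t − 5·v + 5)·(9·t − 5·z)·(t − 2·v − 9·z)

Group: t·(−18·t² + 45·t·v + 10·t·z − 45·t − 25·v·z + 25·z) + (−2·v − 9·z)·(−18·t² + 45·t·v + 10·t·z − 45·t − 25·v·z + 25·z); both groups contain (−18·t² + 45·t·v + 10·t·z − 45·t − 25·v·z + 25·z), so (t − 2·v − 9·z) is a factor with cofactor −18·t² + 45·t·v + 10·t·z − 45·t − 25·v·z + 25·z.
The cofactor groups again: −18·t² + 45·t·v + 10·t·z − 45·t − 25·v·z + 25·z = −2·t·(9·t − 5·z) + (5·v − 5)·(9·t − 5·z); both groups contain (9·t − 5·z), giving −(2·t − 5·v + 5)·(9·t − 5·z).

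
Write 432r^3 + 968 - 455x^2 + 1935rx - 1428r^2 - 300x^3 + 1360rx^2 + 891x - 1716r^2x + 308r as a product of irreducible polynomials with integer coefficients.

(12r - 5x + 8)(4r - 12x - 11)(9r - 5x - 11)

Group: 12r(36r^2 - 128rx - 143r + 60x^2 + 187x + 121) + (-5x + 8)(36r^2 - 128rx - 143r + 60x^2 + 187x + 121); both groups contain (36r^2 - 128rx - 143r + 60x^2 + 187x + 121), so (12r - 5x + 8) is a factor with cofactor 36r^2 - 128rx - 143r + 60x^2 + 187x + 121.
The cofactor groups again: 36r^2 - 128rx - 143r + 60x^2 + 187x + 121 = 9r(4r - 12x - 11) + (-5x - 11)(4r - 12x - 11); both groups contain (4r - 12x - 11), giving (9r - 5x - 11)(4r - 12x - 11).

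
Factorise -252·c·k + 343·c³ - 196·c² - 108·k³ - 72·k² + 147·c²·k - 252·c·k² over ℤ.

Group: 7·c·(49·c² - 21·c·k - 28·c - 18·k² - 12·k) + 6·k·(49·c² - 21·c·k - 28·c - 18·k² - 12·k); both groups contain (49·c² - 21·c·k - 28·c - 18·k² - 12·k), so (7·c + 6·k) is a factor with cofactor 49·c² - 21·c·k - 28·c - 18·k² - 12·k.
The cofactor groups again: 49·c² - 21·c·k - 28·c - 18·k² - 12·k = 7·c·(7·c + 3·k) + (-6·k - 4)·(7·c + 3·k); both groups contain (7·c + 3·k), giving (7·c - 6·k - 4)·(7·c + 3·k).

(7·c + 3·k)·(7·c + 6·k)·(7·c - 6·k - 4)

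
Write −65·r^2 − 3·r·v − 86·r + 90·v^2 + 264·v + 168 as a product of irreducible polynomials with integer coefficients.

−(13·r − 15·v − 14)·(5·r + 6·v + 12)

Group: −5·r·(13·r − 15·v − 14) + (−6·v − 12)·(13·r − 15·v − 14); both groups contain (13·r − 15·v − 14).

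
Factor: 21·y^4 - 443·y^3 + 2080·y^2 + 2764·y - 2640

Trying the rational-root candidates, y = -11/7 is a root, so (7·y + 11) is a factor; dividing leaves 3·y^3 - 68·y^2 + 404·y - 240.
Then y = 12 is a root, giving the factor (y - 12) and quotient 3·y^2 - 32·y + 20.
The remaining quadratic factors as (y - 10)(3·y - 2).

(3·y - 2)·(7·y + 11)·(y - 10)·(y - 12)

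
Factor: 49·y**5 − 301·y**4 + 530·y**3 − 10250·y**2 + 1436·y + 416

(7·y + 1)·(7·y − 2)·(y − 8)·(y**2 + 2·y + 26)

Among the possible rational roots, y = −1/7 is a root, so (7·y + 1) is a factor; dividing leaves 7·y**4 − 44·y**3 + 82·y**2 − 1476·y + 416.
Continuing, y = 8 is a root, giving the factor (y − 8) and quotient 7·y**3 + 12·y**2 + 178·y − 52.
Continuing, y = 2/7 is a root, so (7·y − 2) divides it; the quotient is y**2 + 2·y + 26.
The quadratic y**2 + 2·y + 26 has discriminant −100 < 0 and is irreducible over ℤ.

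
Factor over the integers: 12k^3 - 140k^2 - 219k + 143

Among the possible rational roots, k = -11/6 is a root, giving the factor (6k + 11) and quotient 2k^2 - 27k + 13.
The remaining quadratic factors as (k - 13)(2k - 1).

(2k - 1)(6k + 11)(k - 13)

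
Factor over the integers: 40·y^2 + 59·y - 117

(5·y + 13)·(8·y - 9)

Need a pair with product 40·(-117) = -4680 and sum 59: that's 104 and -45.
Split the middle term: 40·y^2 + 104·y - 45·y - 117 = 8·y·(5·y + 13) - 9·(5·y + 13).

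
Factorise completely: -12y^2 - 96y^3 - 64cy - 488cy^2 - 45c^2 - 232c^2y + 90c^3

(2c - 8y - 1)(5c + 6y)(9c + 2y)

Group: 2c(45c^2 + 64cy + 12y^2) + (-8y - 1)(45c^2 + 64cy + 12y^2); both groups contain (45c^2 + 64cy + 12y^2), so (2c - 8y - 1) is a factor with cofactor 45c^2 + 64cy + 12y^2.
The cofactor groups again: 45c^2 + 64cy + 12y^2 = 5c(9c + 2y) + 6y(9c + 2y); both groups contain (9c + 2y), giving (5c + 6y)(9c + 2y).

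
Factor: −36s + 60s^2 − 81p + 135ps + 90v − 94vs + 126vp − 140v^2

−(10v − 9p − 4s)(14v + 15s − 9)

Group: −10v(14v + 15s − 9) + (9p + 4s)(14v + 15s − 9); both groups contain (14v + 15s − 9).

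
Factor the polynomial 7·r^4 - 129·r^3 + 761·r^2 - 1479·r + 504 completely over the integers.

Among the possible rational roots, r = 3 is a root, so (r - 3) divides it; the quotient is 7·r^3 - 108·r^2 + 437·r - 168.
Next, r = 8 is a root, giving the factor (r - 8) and quotient 7·r^2 - 52·r + 21.
The remaining quadratic factors as (7·r - 3)(r - 7).

(7·r - 3)·(r - 3)·(r - 7)·(r - 8)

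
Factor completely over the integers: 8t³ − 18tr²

2t(2t − 3r)(2t + 3r)

Pull out the common factor 2t; 4t² − 9r² is a difference of squares.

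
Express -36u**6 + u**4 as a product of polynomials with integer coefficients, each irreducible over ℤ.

Every term has a factor of u**4; factoring it out leaves -36u**2 + 1.
Recognize a difference of squares with the parts 1 and 6u.

-u**4(6u + 1)(6u - 1)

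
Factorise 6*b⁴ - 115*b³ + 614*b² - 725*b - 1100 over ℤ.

(6*b + 5)*(b - 11)*(b - 4)*(b - 5)

Trying the rational-root candidates, b = 4 is a root, giving the factor (b - 4) and quotient 6*b³ - 91*b² + 250*b + 275.
Next, b = -5/6 is a root, so (6*b + 5) is a factor; dividing leaves b² - 16*b + 55.
The remaining quadratic factors as (b - 5)(b - 11).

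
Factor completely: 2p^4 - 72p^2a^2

2p^2(p - 6a)(p + 6a)

Every term has a factor of 2p^2. Then p^2 - 36a^2 = (p)² − (6a)².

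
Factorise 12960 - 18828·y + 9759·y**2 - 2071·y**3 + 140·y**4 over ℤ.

Among the possible rational roots, y = 8 is a root, giving the factor (y - 8) and quotient 140·y**3 - 951·y**2 + 2151·y - 1620.
Continuing, y = 12/5 is a root, giving the factor (5·y - 12) and quotient 28·y**2 - 123·y + 135.
The remaining quadratic factors as (4·y - 9)(7·y - 15).

(4·y - 9)·(5·y - 12)·(7·y - 15)·(y - 8)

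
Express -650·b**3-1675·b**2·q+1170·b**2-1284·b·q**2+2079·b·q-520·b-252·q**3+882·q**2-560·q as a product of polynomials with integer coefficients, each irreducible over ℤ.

-(10·b+3·q-8)·(13·b+14·q)·(5·b+6·q-5)

Group: 10·b·(-65·b**2-148·b·q+65·b-84·q**2+70·q) + (3·q-8)·(-65·b**2-148·b·q+65·b-84·q**2+70·q); both groups contain (-65·b**2-148·b·q+65·b-84·q**2+70·q), so (10·b+3·q-8) is a factor with cofactor -65·b**2-148·b·q+65·b-84·q**2+70·q.
The cofactor groups again: -65·b**2-148·b·q+65·b-84·q**2+70·q = -13·b·(5·b+6·q-5) - 14·q·(5·b+6·q-5); both groups contain (5·b+6·q-5), giving -(13·b+14·q)·(5·b+6·q-5).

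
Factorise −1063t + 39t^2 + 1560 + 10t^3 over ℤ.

(2t − 15)(5t − 8)(t + 13)

Testing divisors of the constant over divisors of the leading coefficient, t = 8/5 is a root, so (5t − 8) divides it; the quotient is 2t^2 + 11t − 195.
The remaining quadratic factors as (2t − 15)(t + 13).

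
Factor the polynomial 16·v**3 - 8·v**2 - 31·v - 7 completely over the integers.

(4·v + 1)·(4·v - 7)·(v + 1)

Testing divisors of the constant over divisors of the leading coefficient, v = 7/4 is a root, so (4·v - 7) is a factor; dividing leaves 4·v**2 + 5·v + 1.
The remaining quadratic factors as (v + 1)(4·v + 1).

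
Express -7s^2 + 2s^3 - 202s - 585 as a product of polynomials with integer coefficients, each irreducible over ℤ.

(2s + 9)(s + 5)(s - 13)

Among the possible rational roots, s = 13 is a root, so (s - 13) is a factor; dividing leaves 2s^2 + 19s + 45.
The remaining quadratic factors as (2s + 9)(s + 5).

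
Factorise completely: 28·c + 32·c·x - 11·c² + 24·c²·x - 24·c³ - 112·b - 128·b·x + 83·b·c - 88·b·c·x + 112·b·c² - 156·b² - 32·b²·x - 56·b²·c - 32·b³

-(4·b - c)·(8·b - 8·c + 8·x + 7)·(b + 3·c + 4)

Group: 8·b·(-4·b² - 11·b·c - 16·b + 3·c² + 4·c) + (-8·c + 8·x + 7)·(-4·b² - 11·b·c - 16·b + 3·c² + 4·c); both groups contain (-4·b² - 11·b·c - 16·b + 3·c² + 4·c), so (8·b - 8·c + 8·x + 7) is a factor with cofactor -4·b² - 11·b·c - 16·b + 3·c² + 4·c.
The cofactor groups again: -4·b² - 11·b·c - 16·b + 3·c² + 4·c = -b·(4·b - c) + (-3·c - 4)·(4·b - c); both groups contain (4·b - c), giving -(b + 3·c + 4)·(4·b - c).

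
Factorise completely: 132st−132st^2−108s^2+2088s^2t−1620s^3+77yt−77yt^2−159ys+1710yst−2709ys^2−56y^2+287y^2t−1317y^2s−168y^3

Group: 3y(−56y^2−159ys+77yt−108s^2+132st) + (15s−t+1)(−56y^2−159ys+77yt−108s^2+132st); both groups contain (−56y^2−159ys+77yt−108s^2+132st), so (3y+15s−t+1) is a factor with cofactor −56y^2−159ys+77yt−108s^2+132st.
The cofactor groups again: −56y^2−159ys+77yt−108s^2+132st = −7y(8y+9s−11t) − 12s(8y+9s−11t); both groups contain (8y+9s−11t), giving −(7y+12s)(8y+9s−11t).

−(7y+12s)(3y+15s−t+1)(8y+9s−11t)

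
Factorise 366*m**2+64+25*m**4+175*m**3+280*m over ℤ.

Among the possible rational roots, m = −2/5 is a root, so (5*m+2) is a factor; dividing leaves 5*m**3+33*m**2+60*m+32.
Next, m = −8/5 is a root, so (5*m+8) is a factor; dividing leaves m**2+5*m+4.
The remaining quadratic factors as (m+1)(m+4).

(5*m+2)*(5*m+8)*(m+1)*(m+4)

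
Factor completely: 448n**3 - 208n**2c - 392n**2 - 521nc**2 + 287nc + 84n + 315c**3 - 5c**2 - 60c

Group: 7n(64n**2 + 16nc - 56n - 63c**2 + c + 12) - 5c(64n**2 + 16nc - 56n - 63c**2 + c + 12); both groups contain (64n**2 + 16nc - 56n - 63c**2 + c + 12), so (7n - 5c) is a factor with cofactor 64n**2 + 16nc - 56n - 63c**2 + c + 12.
The cofactor groups again: 64n**2 + 16nc - 56n - 63c**2 + c + 12 = 8n(8n + 9c - 4) + (-7c - 3)(8n + 9c - 4); both groups contain (8n + 9c - 4), giving (8n - 7c - 3)(8n + 9c - 4).

(7n - 5c)(8n - 7c - 3)(8n + 9c - 4)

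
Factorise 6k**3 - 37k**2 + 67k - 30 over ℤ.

By the rational root theorem, k = 2/3 is a root, so (3k - 2) is a factor; dividing leaves 2k**2 - 11k + 15.
The remaining quadratic factors as (k - 3)(2k - 5).

(2k - 5)(3k - 2)(k - 3)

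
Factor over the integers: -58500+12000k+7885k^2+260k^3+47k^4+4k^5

By the rational root theorem, k = -15/4 is a root, giving the factor (4k+15) and quotient k^4+8k^3+35k^2+1840k-3900.
Next, k = 2 is a root, so (k-2) divides it; the quotient is k^3+10k^2+55k+1950.
Then k = -15 is a root, so (k+15) is a factor; dividing leaves k^2-5k+130.
The quadratic k^2-5k+130 has discriminant -495 < 0 and is irreducible over ℤ.

(4k+15)(k+15)(k-2)(k^2-5k+130)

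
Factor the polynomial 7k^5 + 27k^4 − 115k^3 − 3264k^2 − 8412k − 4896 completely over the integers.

Trying the rational-root candidates, k = −2 is a root, so (k + 2) divides it; the quotient is 7k^4 + 13k^3 − 141k^2 − 2982k − 2448.
Next, k = −6/7 is a root, giving the factor (7k + 6) and quotient k^3 + k^2 − 21k − 408.
Continuing, k = 8 is a root, so (k − 8) divides it; the quotient is k^2 + 9k + 51.
The quadratic k^2 + 9k + 51 has discriminant −123 < 0 and is irreducible over ℤ.

(7k + 6)(k + 2)(k − 8)(k^2 + 9k + 51)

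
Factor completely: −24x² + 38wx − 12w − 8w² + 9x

−(2w − 8x + 3)(4w − 3x)

Group: −4w(2w − 8x + 3) + 3x(2w − 8x + 3); both groups contain (2w − 8x + 3).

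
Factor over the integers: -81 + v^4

(v + 3)(v - 3)(v^2 + 9)

Write as (v^2)² − (9)², then factor v^2 - 9 once more.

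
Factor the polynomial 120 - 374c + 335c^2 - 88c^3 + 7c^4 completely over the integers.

Trying the rational-root candidates, c = 1 is a root, giving the factor (c - 1) and quotient 7c^3 - 81c^2 + 254c - 120.
Next, c = 6 is a root, so (c - 6) is a factor; dividing leaves 7c^2 - 39c + 20.
The remaining quadratic factors as (c - 5)(7c - 4).

(7c - 4)(c - 1)(c - 5)(c - 6)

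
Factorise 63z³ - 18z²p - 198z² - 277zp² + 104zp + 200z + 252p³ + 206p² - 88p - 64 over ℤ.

(3z - 4p - 2)(7z - 9p - 8)(3z + 7p - 4)

Group: 3z(21z² - 55zp - 38z + 36p² + 50p + 16) + (7p - 4)(21z² - 55zp - 38z + 36p² + 50p + 16); both groups contain (21z² - 55zp - 38z + 36p² + 50p + 16), so (3z + 7p - 4) is a factor with cofactor 21z² - 55zp - 38z + 36p² + 50p + 16.
The cofactor groups again: 21z² - 55zp - 38z + 36p² + 50p + 16 = 7z(3z - 4p - 2) + (-9p - 8)(3z - 4p - 2); both groups contain (3z - 4p - 2), giving (7z - 9p - 8)(3z - 4p - 2).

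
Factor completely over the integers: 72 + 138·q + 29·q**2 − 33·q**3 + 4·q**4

(4·q + 3)·(q + 1)·(q − 4)·(q − 6)

By the rational root theorem, q = −3/4 is a root, so (4·q + 3) divides it; the quotient is q**3 − 9·q**2 + 14·q + 24.
Then q = 4 is a root, giving the factor (q − 4) and quotient q**2 − 5·q − 6.
The remaining quadratic factors as (q − 6)(q + 1).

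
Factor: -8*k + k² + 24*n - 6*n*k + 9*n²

Group: 3*n*(3*n - k) + (-k + 8)*(3*n - k); both groups contain (3*n - k).

(3*n - k)*(3*n - k + 8)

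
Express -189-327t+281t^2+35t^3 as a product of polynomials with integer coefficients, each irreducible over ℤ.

(5t-7)(7t+3)(t+9)

Trying the rational-root candidates, t = -9 is a root, so (t+9) divides it; the quotient is 35t^2-34t-21.
The remaining quadratic factors as (7t+3)(5t-7).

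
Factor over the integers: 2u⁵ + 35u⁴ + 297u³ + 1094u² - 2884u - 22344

(2u - 7)(u + 6)(u + 7)(u² + 8u + 76)

Testing divisors of the constant over divisors of the leading coefficient, u = -6 is a root, so (u + 6) divides it; the quotient is 2u⁴ + 23u³ + 159u² + 140u - 3724.
Then u = -7 is a root, so (u + 7) is a factor; dividing leaves 2u³ + 9u² + 96u - 532.
Next, u = 7/2 is a root, so (2u - 7) is a factor; dividing leaves u² + 8u + 76.
The quadratic u² + 8u + 76 has discriminant -240 < 0 and is irreducible over ℤ.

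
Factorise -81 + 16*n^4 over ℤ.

(2*n + 3)*(2*n - 3)*(4*n^2 + 9)

Difference of squares twice: with A = 2*n and B = 3, A⁴ − B⁴ = (A² − B²)(A² + B²), and A² − B² factors again.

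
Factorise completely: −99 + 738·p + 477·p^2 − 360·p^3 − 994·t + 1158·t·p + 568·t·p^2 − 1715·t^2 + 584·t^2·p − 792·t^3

Group: 9·t·(−88·t^2 + 16·t·p − 83·t + 72·p^2 + 63·p − 9) + (−5·p + 11)·(−88·t^2 + 16·t·p − 83·t + 72·p^2 + 63·p − 9); both groups contain (−88·t^2 + 16·t·p − 83·t + 72·p^2 + 63·p − 9), so (9·t − 5·p + 11) is a factor with cofactor −88·t^2 + 16·t·p − 83·t + 72·p^2 + 63·p − 9.
The cofactor groups again: −88·t^2 + 16·t·p − 83·t + 72·p^2 + 63·p − 9 = −8·t·(11·t + 9·p + 9) + (8·p − 1)·(11·t + 9·p + 9); both groups contain (11·t + 9·p + 9), giving −(8·t − 8·p + 1)·(11·t + 9·p + 9).

−(9·t − 5·p + 11)·(8·t − 8·p + 1)·(11·t + 9·p + 9)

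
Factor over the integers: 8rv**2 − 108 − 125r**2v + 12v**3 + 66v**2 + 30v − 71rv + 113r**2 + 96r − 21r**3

Group: r(−21r**2 + rv − 13r + 2v**2 + 13v + 18) + (6v − 6)(−21r**2 + rv − 13r + 2v**2 + 13v + 18); both groups contain (−21r**2 + rv − 13r + 2v**2 + 13v + 18), so (r + 6v − 6) is a factor with cofactor −21r**2 + rv − 13r + 2v**2 + 13v + 18.
The cofactor groups again: −21r**2 + rv − 13r + 2v**2 + 13v + 18 = −7r(3r − v − 2) + (−2v − 9)(3r − v − 2); both groups contain (3r − v − 2), giving −(7r + 2v + 9)(3r − v − 2).

−(3r − v − 2)(7r + 2v + 9)(r + 6v − 6)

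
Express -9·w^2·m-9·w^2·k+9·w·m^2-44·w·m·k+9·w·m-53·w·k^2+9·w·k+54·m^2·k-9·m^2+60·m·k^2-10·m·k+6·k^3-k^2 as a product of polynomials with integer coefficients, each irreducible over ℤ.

-(9·w-9·m-k)·(w+6·k-1)·(m+k)

Group: 9·w·(-w·m-w·k-6·m·k+m-6·k^2+k) + (-9·m-k)·(-w·m-w·k-6·m·k+m-6·k^2+k); both groups contain (-w·m-w·k-6·m·k+m-6·k^2+k), so (9·w-9·m-k) is a factor with cofactor -w·m-w·k-6·m·k+m-6·k^2+k.
The cofactor groups again: -w·m-w·k-6·m·k+m-6·k^2+k = -w·(m+k) + (-6·k+1)·(m+k); both groups contain (m+k), giving -(w+6·k-1)·(m+k).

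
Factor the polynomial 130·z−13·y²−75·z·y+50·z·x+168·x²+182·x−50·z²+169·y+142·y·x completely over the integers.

−(5·z+y−12·x−13)·(10·z+13·y+14·x)

Group: −10·z·(5·z+y−12·x−13) + (−13·y−14·x)·(5·z+y−12·x−13); both groups contain (5·z+y−12·x−13).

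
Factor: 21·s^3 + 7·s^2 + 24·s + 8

(3·s + 1)·(7·s^2 + 8)

Group as (21·s^3 + 24·s) + (7·s^2 + 8) = 3·s·(7·s^2 + 8) + (7·s^2 + 8).
Both groups share the factor (7·s^2 + 8).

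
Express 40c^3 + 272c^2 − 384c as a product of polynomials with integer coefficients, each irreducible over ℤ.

Pull out the common factor 8c, then factor the remaining trinomial.

8c(5c − 6)(c + 8)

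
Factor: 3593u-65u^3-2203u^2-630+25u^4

(5u-1)(5u-7)(u+9)(u-10)

Testing divisors of the constant over divisors of the leading coefficient, u = 10 is a root, so (u-10) divides it; the quotient is 25u^3+185u^2-353u+63.
Continuing, u = 7/5 is a root, so (5u-7) divides it; the quotient is 5u^2+44u-9.
The remaining quadratic factors as (5u-1)(u+9).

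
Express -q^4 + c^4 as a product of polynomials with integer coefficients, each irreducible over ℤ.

Write as (c^2)² − (q^2)², then factor c^2 - q^2 once more.

(c + q)·(c - q)·(c^2 + q^2)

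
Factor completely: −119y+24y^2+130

(3y−10)(8y−13)

Need a pair with product 24·130 = 3120 and sum −119: that's −39 and −80.
Split the middle term: 24y^2−39y − 80y+130 = 3y(8y−13) − 10(8y−13).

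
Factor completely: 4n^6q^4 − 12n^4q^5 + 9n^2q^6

n^2q^4(2n^2 − 3q)^2

Pull out the common factor n^2q^4, leaving 4n^4 − 12n^2q + 9q^2.
Recognize a perfect-square trinomial with the parts 3q and 2n^2.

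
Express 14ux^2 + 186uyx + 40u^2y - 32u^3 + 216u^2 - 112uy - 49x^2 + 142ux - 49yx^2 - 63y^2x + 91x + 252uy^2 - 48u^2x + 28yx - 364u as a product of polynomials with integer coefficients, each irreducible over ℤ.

Group: 4u(-8u^2 + 28uy + 2ux + 28u - 7yx - 7x) + (9y + 7x - 13)(-8u^2 + 28uy + 2ux + 28u - 7yx - 7x); both groups contain (-8u^2 + 28uy + 2ux + 28u - 7yx - 7x), so (4u + 9y + 7x - 13) is a factor with cofactor -8u^2 + 28uy + 2ux + 28u - 7yx - 7x.
The cofactor groups again: -8u^2 + 28uy + 2ux + 28u - 7yx - 7x = -2u(4u - x) + (7y + 7)(4u - x); both groups contain (4u - x), giving -(2u - 7y - 7)(4u - x).

-(2u - 7y - 7)(4u + 9y + 7x - 13)(4u - x)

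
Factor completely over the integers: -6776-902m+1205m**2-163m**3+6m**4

Testing divisors of the constant over divisors of the leading coefficient, m = -11/6 is a root, so (6m+11) divides it; the quotient is m**3-29m**2+254m-616.
Then m = 4 is a root, so (m-4) divides it; the quotient is m**2-25m+154.
The remaining quadratic factors as (m-11)(m-14).

(6m+11)(m-11)(m-14)(m-4)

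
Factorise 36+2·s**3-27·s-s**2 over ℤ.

Testing divisors of the constant over divisors of the leading coefficient, s = 3/2 is a root, giving the factor (2·s-3) and quotient s**2+s-12.
The remaining quadratic factors as (s+4)(s-3).

(2·s-3)·(s+4)·(s-3)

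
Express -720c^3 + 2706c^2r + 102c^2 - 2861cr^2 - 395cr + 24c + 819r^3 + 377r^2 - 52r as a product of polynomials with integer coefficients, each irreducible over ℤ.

-(15c - 7r - 4)(6c - 13r)(8c - 9r + 1)

Group: 6c(-120c^2 + 191cr + 17c - 63r^2 - 29r + 4) - 13r(-120c^2 + 191cr + 17c - 63r^2 - 29r + 4); both groups contain (-120c^2 + 191cr + 17c - 63r^2 - 29r + 4), so (6c - 13r) is a factor with cofactor -120c^2 + 191cr + 17c - 63r^2 - 29r + 4.
The cofactor groups again: -120c^2 + 191cr + 17c - 63r^2 - 29r + 4 = -8c(15c - 7r - 4) + (9r - 1)(15c - 7r - 4); both groups contain (15c - 7r - 4), giving -(8c - 9r + 1)(15c - 7r - 4).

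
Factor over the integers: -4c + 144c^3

Pull out the common factor 4c; 36c^2 - 1 is a difference of squares.

4c(6c + 1)(6c - 1)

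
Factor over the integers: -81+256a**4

(4a+3)(4a-3)(16a**2+9)

(4a)⁴ − (3)⁴ = ((4a)² − (3)²)((4a)² + (3)²); the first factor splits again, the second (16a**2+9) is irreducible.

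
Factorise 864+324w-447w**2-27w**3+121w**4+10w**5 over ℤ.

Among the possible rational roots, w = -3/2 is a root, giving the factor (2w+3) and quotient 5w**4+53w**3-93w**2-84w+288.
Continuing, w = -8/5 is a root, so (5w+8) divides it; the quotient is w**3+9w**2-33w+36.
Continuing, w = -12 is a root, so (w+12) divides it; the quotient is w**2-3w+3.
The quadratic w**2-3w+3 has discriminant -3 < 0 and is irreducible over ℤ.

(2w+3)(5w+8)(w+12)(w**2-3w+3)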